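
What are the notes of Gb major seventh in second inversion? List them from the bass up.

Gb major seventh is Gb–Bb–Db–F. Second inversion puts the fifth (Db) in the bass, with the remaining tones above: Db, F, Gb, Bb.

Db, F, Gb, Bb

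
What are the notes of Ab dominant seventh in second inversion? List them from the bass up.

Eb, Gb, Ab, C

Ab dominant seventh is Ab–C–Eb–Gb. Second inversion puts the fifth (Eb) in the bass, with the remaining tones above: Eb, Gb, Ab, C.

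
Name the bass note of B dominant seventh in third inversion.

A

The seventh of B dominant seventh (B–D#–F#–A) is A; that is the bass in third inversion.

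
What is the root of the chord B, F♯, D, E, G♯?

E

B, F#, D, E, G# are the tones of an E dominant ninth chord (E–G#–B–D–F#), making E the root.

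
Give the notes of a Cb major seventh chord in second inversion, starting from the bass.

Cb major seventh is Cb–Eb–Gb–Bb. Second inversion puts the fifth (Gb) in the bass, with the remaining tones above: Gb, Bb, Cb, Eb.

Gb, Bb, Cb, Eb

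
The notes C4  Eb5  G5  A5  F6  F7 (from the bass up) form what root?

Reordering C, Eb, G, A, F into stacked thirds gives F–A–C–Eb–G; the bottom of that stack, F, is the root.

F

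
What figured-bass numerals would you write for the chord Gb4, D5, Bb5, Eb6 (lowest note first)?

6/5

The notes Gb, D, Bb, Eb stack in thirds as Eb–Gb–Bb–D — an Eb minor-major seventh chord. The bass Gb is the third, so this is first inversion: figured 6/5.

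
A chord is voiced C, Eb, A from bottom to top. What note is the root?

A

C, Eb, A are the tones of an A diminished triad (A–C–Eb), making A the root.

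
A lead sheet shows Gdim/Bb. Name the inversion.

first inversion

Gdim/Bb means G diminished with Bb in the bass. Bb is the third of G diminished (G–Bb–Db), so this is first inversion.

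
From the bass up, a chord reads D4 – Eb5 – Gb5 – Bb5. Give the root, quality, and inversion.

Eb minor-major seventh, third inversion

The pitch classes D, Eb, Gb, Bb arrange in thirds as Eb–Gb–Bb–D: an Eb minor-major seventh chord.
The lowest note is D, the seventh of the chord, so this is third inversion (figured bass 4/2).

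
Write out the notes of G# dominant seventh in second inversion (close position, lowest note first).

D#, F#, G#, B#

The chord tones are G#–B#–D#–F#. With the fifth (D#) lowest for second inversion: D#, F#, G#, B#.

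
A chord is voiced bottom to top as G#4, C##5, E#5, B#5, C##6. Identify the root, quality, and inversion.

The distinct note names are G#, C##, E#, B#. Stacked in thirds they read C##–E#–G#–B#, which is a half-diminished seventh chord on C##.
G# is the fifth of C## half-diminished seventh; fifth in the bass means second inversion (figured bass 4/3).

C## half-diminished seventh, second inversion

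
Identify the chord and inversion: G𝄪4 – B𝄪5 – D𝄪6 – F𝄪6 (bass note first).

G## dominant seventh, root position

The distinct note names are G##, B##, D##, F##. Stacked in thirds they read G##–B##–D##–F##, which is a dominant seventh chord on G##.
G## is the root of G## dominant seventh; root in the bass means root position (figured bass 7).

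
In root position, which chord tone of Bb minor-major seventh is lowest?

Bb

In root position the root is lowest. For Bb minor-major seventh (Bb–Db–F–A) that is Bb.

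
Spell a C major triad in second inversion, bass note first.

The chord tones are C–E–G. With the fifth (G) lowest for second inversion: G, C, E.

G, C, E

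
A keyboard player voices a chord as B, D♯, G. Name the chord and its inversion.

G augmented, first inversion

The pitch classes B, D#, G arrange in thirds as G–B–D#: a G augmented triad.
B is the third of G augmented; third in the bass means first inversion (figured bass 6).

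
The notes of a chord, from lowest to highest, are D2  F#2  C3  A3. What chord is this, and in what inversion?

The distinct note names are D, F#, C, A. Stacked in thirds they read D–F#–A–C, which is a dominant seventh chord on D.
With the root (D) in the bass, the chord is in root position (figured bass 7).

D dominant seventh, root position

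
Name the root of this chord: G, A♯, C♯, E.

The distinct letter names are G, A#, C#, E. Arranged as a stack of thirds they read A#–C#–E–G, so A# is the root (an A# diminished seventh chord).

A#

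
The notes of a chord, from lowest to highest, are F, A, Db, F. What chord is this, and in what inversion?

Reducing to letter names: F, A, Db. These stack in thirds as Db–F–A — a Db augmented triad.
With the third (F) in the bass, the chord is in first inversion (figured bass 6).

Db augmented, first inversion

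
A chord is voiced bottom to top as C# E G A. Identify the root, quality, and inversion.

The distinct note names are C#, E, G, A. Stacked in thirds they read A–C#–E–G, which is a dominant seventh chord on A.
The lowest note is C#, the third of the chord, so this is first inversion (figured bass 6/5).

A dominant seventh, first inversion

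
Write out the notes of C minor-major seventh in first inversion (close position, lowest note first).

Eb, G, B, C

C minor-major seventh is C–Eb–G–B. First inversion puts the third (Eb) in the bass, with the remaining tones above: Eb, G, B, C.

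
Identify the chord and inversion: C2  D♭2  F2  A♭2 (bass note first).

Db major seventh, third inversion

The pitch classes C, Db, F, Ab arrange in thirds as Db–F–Ab–C: a Db major seventh chord.
C is the seventh of Db major seventh; seventh in the bass means third inversion (figured bass 4/2).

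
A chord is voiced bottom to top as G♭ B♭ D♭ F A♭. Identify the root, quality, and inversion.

The distinct note names are Gb, Bb, Db, F, Ab. Stacked in thirds they read Gb–Bb–Db–F–Ab, which is a major ninth chord on Gb.
Gb is the root of Gb major ninth; root in the bass means root position.

Gb major ninth, root position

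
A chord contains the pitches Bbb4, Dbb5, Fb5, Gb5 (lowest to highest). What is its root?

Gb

The distinct letter names are Bbb, Dbb, Fb, Gb. Arranged as a stack of thirds they read Gb–Bbb–Dbb–Fb, so Gb is the root (a Gb half-diminished seventh chord).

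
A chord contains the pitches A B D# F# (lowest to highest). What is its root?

Reordering A, B, D#, F# into stacked thirds gives B–D#–F#–A; the bottom of that stack, B, is the root.

B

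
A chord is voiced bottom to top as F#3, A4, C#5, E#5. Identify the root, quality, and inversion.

F# minor-major seventh, root position

Reducing to letter names: F#, A, C#, E#. These stack in thirds as F#–A–C#–E# — an F# minor-major seventh chord.
The lowest note is F#, the root of the chord, so this is root position (figured bass 7).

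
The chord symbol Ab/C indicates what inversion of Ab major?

Ab/C means Ab major with C in the bass. C is the third of Ab major (Ab–C–Eb), so this is first inversion.

first inversion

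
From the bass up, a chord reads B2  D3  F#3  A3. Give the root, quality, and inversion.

Reducing to letter names: B, D, F#, A. These stack in thirds as B–D–F#–A — a B minor seventh chord.
B is the root of B minor seventh; root in the bass means root position (figured bass 7).

B minor seventh, root position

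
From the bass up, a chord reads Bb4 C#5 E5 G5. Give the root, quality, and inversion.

C# diminished seventh, third inversion

The distinct note names are Bb, C#, E, G. Stacked in thirds they read C#–E–G–Bb, which is a diminished seventh chord on C#.
With the seventh (Bb) in the bass, the chord is in third inversion (figured bass 4/2).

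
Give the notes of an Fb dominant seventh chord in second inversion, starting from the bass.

Cb, Ebb, Fb, Ab

Spelling Fb dominant seventh: Fb–Ab–Cb–Ebb. In second inversion the fifth is bass, giving Cb, Ebb, Fb, Ab from the bottom.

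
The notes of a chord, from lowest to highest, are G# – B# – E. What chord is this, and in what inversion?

Reducing to letter names: G#, B#, E. These stack in thirds as E–G#–B# — an E augmented triad.
G# is the third of E augmented; third in the bass means first inversion (figured bass 6).

E augmented, first inversion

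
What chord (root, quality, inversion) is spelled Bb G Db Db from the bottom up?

G diminished, first inversion

The distinct note names are Bb, G, Db. Stacked in thirds they read G–Bb–Db, which is a diminished triad on G.
The lowest note is Bb, the third of the chord, so this is first inversion (figured bass 6).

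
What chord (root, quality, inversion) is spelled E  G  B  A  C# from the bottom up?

A dominant ninth, second inversion

The distinct note names are E, G, B, A, C#. Stacked in thirds they read A–C#–E–G–B, which is a dominant ninth chord on A.
With the fifth (E) in the bass, the chord is in second inversion.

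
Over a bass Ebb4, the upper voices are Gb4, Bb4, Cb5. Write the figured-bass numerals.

The notes Ebb, Gb, Bb, Cb stack in thirds as Cb–Ebb–Gb–Bb — a Cb minor-major seventh chord. The bass Ebb is the third, so this is first inversion: figured 6/5.

6/5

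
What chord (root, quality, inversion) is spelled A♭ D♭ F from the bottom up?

The distinct note names are Ab, Db, F. Stacked in thirds they read Db–F–Ab, which is a major triad on Db.
The lowest note is Ab, the fifth of the chord, so this is second inversion (figured bass 6/4).

Db major, second inversion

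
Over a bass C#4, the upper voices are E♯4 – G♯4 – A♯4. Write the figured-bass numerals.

The notes C#, E#, G#, A# stack in thirds as A#–C#–E#–G# — an A# minor seventh chord. The bass C# is the third, so this is first inversion: figured 6/5.

6/5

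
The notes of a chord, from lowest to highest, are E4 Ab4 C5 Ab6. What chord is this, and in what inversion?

Reducing to letter names: E, Ab, C. These stack in thirds as Ab–C–E — an Ab augmented triad.
With the fifth (E) in the bass, the chord is in second inversion (figured bass 6/4).

Ab augmented, second inversion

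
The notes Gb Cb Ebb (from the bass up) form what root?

Reordering Gb, Cb, Ebb into stacked thirds gives Cb–Ebb–Gb; the bottom of that stack, Cb, is the root.

Cb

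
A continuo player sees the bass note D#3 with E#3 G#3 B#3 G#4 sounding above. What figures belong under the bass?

4/2

The notes D#, E#, G#, B# stack in thirds as E#–G#–B#–D# — an E# minor seventh chord. The bass D# is the seventh, so this is third inversion: figured 4/2.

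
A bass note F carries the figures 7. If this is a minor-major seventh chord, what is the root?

F

The figures 7 mean the root of the chord is in the bass. If F is the root of a minor-major seventh chord, the root is F (chord tones F–Ab–C–E).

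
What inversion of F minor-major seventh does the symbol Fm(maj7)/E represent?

Fm(maj7)/E means F minor-major seventh with E in the bass. E is the seventh of F minor-major seventh (F–Ab–C–E), so this is third inversion.

third inversion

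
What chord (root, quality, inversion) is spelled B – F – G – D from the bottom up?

G dominant seventh, first inversion

Reducing to letter names: B, F, G, D. These stack in thirds as G–B–D–F — a G dominant seventh chord.
With the third (B) in the bass, the chord is in first inversion (figured bass 6/5).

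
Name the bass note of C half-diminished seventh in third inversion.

Bb

C half-diminished seventh is C–Eb–Gb–Bb. Third inversion places the seventh in the bass: Bb.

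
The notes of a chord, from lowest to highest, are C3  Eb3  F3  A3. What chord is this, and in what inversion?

The pitch classes C, Eb, F, A arrange in thirds as F–A–C–Eb: an F dominant seventh chord.
With the fifth (C) in the bass, the chord is in second inversion (figured bass 4/3).

F dominant seventh, second inversion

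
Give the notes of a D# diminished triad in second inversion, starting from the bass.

D# diminished is D#–F#–A. Second inversion puts the fifth (A) in the bass, with the remaining tones above: A, D#, F#.

A, D#, F#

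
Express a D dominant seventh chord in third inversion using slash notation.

D7/C

Third inversion of D dominant seventh has the seventh (C) in the bass. As a slash chord: D7/C.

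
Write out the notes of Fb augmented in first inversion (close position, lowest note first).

Ab, C, Fb

Fb augmented is Fb–Ab–C. First inversion puts the third (Ab) in the bass, with the remaining tones above: Ab, C, Fb.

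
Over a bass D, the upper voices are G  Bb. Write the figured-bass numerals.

The notes D, G, Bb stack in thirds as G–Bb–D — a G minor triad. The bass D is the fifth, so this is second inversion: figured 6/4.

6/4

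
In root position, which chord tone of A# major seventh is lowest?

A#

In root position the root is lowest. For A# major seventh (A#–C##–E#–G##) that is A#.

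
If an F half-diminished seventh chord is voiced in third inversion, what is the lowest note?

The seventh of F half-diminished seventh (F–Ab–Cb–Eb) is Eb; that is the bass in third inversion.

Eb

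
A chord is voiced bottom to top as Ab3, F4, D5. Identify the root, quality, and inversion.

The pitch classes Ab, F, D arrange in thirds as D–F–Ab: a D diminished triad.
Ab is the fifth of D diminished; fifth in the bass means second inversion (figured bass 6/4).

D diminished, second inversion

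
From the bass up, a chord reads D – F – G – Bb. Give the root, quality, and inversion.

G minor seventh, second inversion

The distinct note names are D, F, G, Bb. Stacked in thirds they read G–Bb–D–F, which is a minor seventh chord on G.
The lowest note is D, the fifth of the chord, so this is second inversion (figured bass 4/3).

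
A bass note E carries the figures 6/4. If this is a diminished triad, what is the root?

The figures 6/4 mean the fifth of the chord is in the bass. If E is the fifth of a diminished triad, the root is A# (chord tones A#–C#–E).

A#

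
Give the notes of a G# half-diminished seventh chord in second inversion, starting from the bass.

D, F#, G#, B

Spelling G# half-diminished seventh: G#–B–D–F#. In second inversion the fifth is bass, giving D, F#, G#, B from the bottom.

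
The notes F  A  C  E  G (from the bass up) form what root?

F

The distinct letter names are F, A, C, E, G. Arranged as a stack of thirds they read F–A–C–E–G, so F is the root (an F major ninth chord).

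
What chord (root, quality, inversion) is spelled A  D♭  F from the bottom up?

The pitch classes A, Db, F arrange in thirds as Db–F–A: a Db augmented triad.
The lowest note is A, the fifth of the chord, so this is second inversion (figured bass 6/4).

Db augmented, second inversion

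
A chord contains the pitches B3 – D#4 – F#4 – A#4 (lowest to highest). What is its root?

The distinct letter names are B, D#, F#, A#. Arranged as a stack of thirds they read B–D#–F#–A#, so B is the root (a B major seventh chord).

B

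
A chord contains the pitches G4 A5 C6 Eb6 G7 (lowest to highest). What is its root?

Reordering G, A, C, Eb into stacked thirds gives A–C–Eb–G; the bottom of that stack, A, is the root.

A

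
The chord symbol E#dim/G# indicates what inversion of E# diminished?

E#dim/G# means E# diminished with G# in the bass. G# is the third of E# diminished (E#–G#–B), so this is first inversion.

first inversion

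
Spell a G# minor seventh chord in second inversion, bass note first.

The chord tones are G#–B–D#–F#. With the fifth (D#) lowest for second inversion: D#, F#, G#, B.

D#, F#, G#, B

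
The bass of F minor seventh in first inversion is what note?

Ab

F minor seventh is F–Ab–C–Eb. First inversion places the third in the bass: Ab.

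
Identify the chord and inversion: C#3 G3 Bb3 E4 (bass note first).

C# diminished seventh, root position

The pitch classes C#, G, Bb, E arrange in thirds as C#–E–G–Bb: a C# diminished seventh chord.
The lowest note is C#, the root of the chord, so this is root position (figured bass 7).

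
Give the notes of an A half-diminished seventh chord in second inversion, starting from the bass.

A half-diminished seventh is A–C–Eb–G. Second inversion puts the fifth (Eb) in the bass, with the remaining tones above: Eb, G, A, C.

Eb, G, A, C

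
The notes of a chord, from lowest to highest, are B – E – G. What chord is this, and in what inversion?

Reducing to letter names: B, E, G. These stack in thirds as E–G–B — an E minor triad.
With the fifth (B) in the bass, the chord is in second inversion (figured bass 6/4).

E minor, second inversion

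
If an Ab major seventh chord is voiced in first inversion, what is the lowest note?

C

Ab major seventh is Ab–C–Eb–G. First inversion places the third in the bass: C.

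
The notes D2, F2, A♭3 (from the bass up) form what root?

D

D, F, Ab are the tones of a D diminished triad (D–F–Ab), making D the root.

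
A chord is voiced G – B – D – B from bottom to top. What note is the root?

G, B, D are the tones of a G major triad (G–B–D), making G the root.

G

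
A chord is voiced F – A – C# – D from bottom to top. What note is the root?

D

Reordering F, A, C#, D into stacked thirds gives D–F–A–C#; the bottom of that stack, D, is the root.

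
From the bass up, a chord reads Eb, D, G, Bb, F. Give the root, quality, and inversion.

Eb major ninth, root position

Reducing to letter names: Eb, D, G, Bb, F. These stack in thirds as Eb–G–Bb–D–F — an Eb major ninth chord.
Eb is the root of Eb major ninth; root in the bass means root position.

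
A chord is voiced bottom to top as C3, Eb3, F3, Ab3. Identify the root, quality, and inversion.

F minor seventh, second inversion

The distinct note names are C, Eb, F, Ab. Stacked in thirds they read F–Ab–C–Eb, which is a minor seventh chord on F.
C is the fifth of F minor seventh; fifth in the bass means second inversion (figured bass 4/3).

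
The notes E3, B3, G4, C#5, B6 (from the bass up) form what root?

Reordering E, B, G, C# into stacked thirds gives C#–E–G–B; the bottom of that stack, C#, is the root.

C#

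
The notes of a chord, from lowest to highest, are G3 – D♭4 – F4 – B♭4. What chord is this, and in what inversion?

G half-diminished seventh, root position

The distinct note names are G, Db, F, Bb. Stacked in thirds they read G–Bb–Db–F, which is a half-diminished seventh chord on G.
The lowest note is G, the root of the chord, so this is root position (figured bass 7).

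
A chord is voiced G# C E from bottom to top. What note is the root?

The distinct letter names are G#, C, E. Arranged as a stack of thirds they read C–E–G#, so C is the root (a C augmented triad).

C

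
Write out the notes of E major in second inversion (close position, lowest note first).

B, E, G#

The chord tones are E–G#–B. With the fifth (B) lowest for second inversion: B, E, G#.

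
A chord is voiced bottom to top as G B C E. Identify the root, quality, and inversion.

Reducing to letter names: G, B, C, E. These stack in thirds as C–E–G–B — a C major seventh chord.
The lowest note is G, the fifth of the chord, so this is second inversion (figured bass 4/3).

C major seventh, second inversion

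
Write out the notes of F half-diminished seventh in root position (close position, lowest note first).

F, Ab, Cb, Eb

Spelling F half-diminished seventh: F–Ab–Cb–Eb. In root position the root is bass, giving F, Ab, Cb, Eb from the bottom.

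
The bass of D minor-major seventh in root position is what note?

In root position the root is lowest. For D minor-major seventh (D–F–A–C#) that is D.

D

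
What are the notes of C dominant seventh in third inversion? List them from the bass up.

The chord tones are C–E–G–Bb. With the seventh (Bb) lowest for third inversion: Bb, C, E, G.

Bb, C, E, G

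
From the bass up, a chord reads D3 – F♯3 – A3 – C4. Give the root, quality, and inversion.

Reducing to letter names: D, F#, A, C. These stack in thirds as D–F#–A–C — a D dominant seventh chord.
With the root (D) in the bass, the chord is in root position (figured bass 7).

D dominant seventh, root position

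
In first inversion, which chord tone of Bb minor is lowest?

The third of Bb minor (Bb–Db–F) is Db; that is the bass in first inversion.

Db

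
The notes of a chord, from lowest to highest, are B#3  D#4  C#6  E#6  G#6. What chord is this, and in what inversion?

C# major ninth, third inversion

Reducing to letter names: B#, D#, C#, E#, G#. These stack in thirds as C#–E#–G#–B#–D# — a C# major ninth chord.
The lowest note is B#, the seventh of the chord, so this is third inversion.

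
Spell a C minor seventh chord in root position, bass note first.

Spelling C minor seventh: C–Eb–G–Bb. In root position the root is bass, giving C, Eb, G, Bb from the bottom.

C, Eb, G, Bb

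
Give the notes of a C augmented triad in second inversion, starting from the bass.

Spelling C augmented: C–E–G#. In second inversion the fifth is bass, giving G#, C, E from the bottom.

G#, C, E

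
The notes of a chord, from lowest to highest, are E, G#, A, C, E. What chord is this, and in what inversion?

Reducing to letter names: E, G#, A, C. These stack in thirds as A–C–E–G# — an A minor-major seventh chord.
The lowest note is E, the fifth of the chord, so this is second inversion (figured bass 4/3).

A minor-major seventh, second inversion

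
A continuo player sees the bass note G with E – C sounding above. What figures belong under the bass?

The notes G, E, C stack in thirds as C–E–G — a C major triad. The bass G is the fifth, so this is second inversion: figured 6/4.

6/4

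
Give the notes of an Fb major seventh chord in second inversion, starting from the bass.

Fb major seventh is Fb–Ab–Cb–Eb. Second inversion puts the fifth (Cb) in the bass, with the remaining tones above: Cb, Eb, Fb, Ab.

Cb, Eb, Fb, Ab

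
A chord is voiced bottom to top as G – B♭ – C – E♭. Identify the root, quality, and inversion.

C minor seventh, second inversion

The pitch classes G, Bb, C, Eb arrange in thirds as C–Eb–G–Bb: a C minor seventh chord.
With the fifth (G) in the bass, the chord is in second inversion (figured bass 4/3).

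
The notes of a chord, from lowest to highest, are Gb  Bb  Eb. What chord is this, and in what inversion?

Reducing to letter names: Gb, Bb, Eb. These stack in thirds as Eb–Gb–Bb — an Eb minor triad.
With the third (Gb) in the bass, the chord is in first inversion (figured bass 6).

Eb minor, first inversion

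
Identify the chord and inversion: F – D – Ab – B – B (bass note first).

The distinct note names are F, D, Ab, B. Stacked in thirds they read B–D–F–Ab, which is a diminished seventh chord on B.
The lowest note is F, the fifth of the chord, so this is second inversion (figured bass 4/3).

B diminished seventh, second inversion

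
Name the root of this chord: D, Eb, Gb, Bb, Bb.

Eb

The distinct letter names are D, Eb, Gb, Bb. Arranged as a stack of thirds they read Eb–Gb–Bb–D, so Eb is the root (an Eb minor-major seventh chord).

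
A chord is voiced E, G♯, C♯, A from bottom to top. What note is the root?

A

E, G#, C#, A are the tones of an A major seventh chord (A–C#–E–G#), making A the root.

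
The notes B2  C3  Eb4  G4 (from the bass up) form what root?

C

Reordering B, C, Eb, G into stacked thirds gives C–Eb–G–B; the bottom of that stack, C, is the root.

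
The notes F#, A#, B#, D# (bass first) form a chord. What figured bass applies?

4/3

The notes F#, A#, B#, D# stack in thirds as B#–D#–F#–A# — a B# half-diminished seventh chord. The bass F# is the fifth, so this is second inversion: figured 4/3.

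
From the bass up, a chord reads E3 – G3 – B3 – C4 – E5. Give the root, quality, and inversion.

C major seventh, first inversion

The distinct note names are E, G, B, C. Stacked in thirds they read C–E–G–B, which is a major seventh chord on C.
With the third (E) in the bass, the chord is in first inversion (figured bass 6/5).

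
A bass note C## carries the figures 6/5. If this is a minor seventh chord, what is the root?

A##

The figures 6/5 mean the third of the chord is in the bass. If C## is the third of a minor seventh chord, the root is A## (chord tones A##–C##–E##–G##).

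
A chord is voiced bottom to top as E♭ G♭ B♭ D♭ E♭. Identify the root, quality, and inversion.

Eb minor seventh, root position

The pitch classes Eb, Gb, Bb, Db arrange in thirds as Eb–Gb–Bb–Db: an Eb minor seventh chord.
The lowest note is Eb, the root of the chord, so this is root position (figured bass 7).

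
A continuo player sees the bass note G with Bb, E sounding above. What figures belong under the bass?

6

The notes G, Bb, E stack in thirds as E–G–Bb — an E diminished triad. The bass G is the third, so this is first inversion: figured 6.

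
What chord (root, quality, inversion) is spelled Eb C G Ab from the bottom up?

Reducing to letter names: Eb, C, G, Ab. These stack in thirds as Ab–C–Eb–G — an Ab major seventh chord.
Eb is the fifth of Ab major seventh; fifth in the bass means second inversion (figured bass 4/3).

Ab major seventh, second inversion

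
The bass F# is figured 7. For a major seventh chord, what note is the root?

The figures 7 mean the root of the chord is in the bass. If F# is the root of a major seventh chord, the root is F# (chord tones F#–A#–C#–E#).

F#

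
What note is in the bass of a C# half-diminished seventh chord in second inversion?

G

C# half-diminished seventh is C#–E–G–B. Second inversion places the fifth in the bass: G.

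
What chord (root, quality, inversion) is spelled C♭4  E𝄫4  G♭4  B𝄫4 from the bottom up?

Cb minor seventh, root position

The distinct note names are Cb, Ebb, Gb, Bbb. Stacked in thirds they read Cb–Ebb–Gb–Bbb, which is a minor seventh chord on Cb.
The lowest note is Cb, the root of the chord, so this is root position (figured bass 7).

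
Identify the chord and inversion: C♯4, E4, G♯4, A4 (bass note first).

The pitch classes C#, E, G#, A arrange in thirds as A–C#–E–G#: an A major seventh chord.
With the third (C#) in the bass, the chord is in first inversion (figured bass 6/5).

A major seventh, first inversion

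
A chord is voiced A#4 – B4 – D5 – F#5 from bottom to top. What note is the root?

Reordering A#, B, D, F# into stacked thirds gives B–D–F#–A#; the bottom of that stack, B, is the root.

B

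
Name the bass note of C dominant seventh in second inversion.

C dominant seventh is C–E–G–Bb. Second inversion places the fifth in the bass: G.

G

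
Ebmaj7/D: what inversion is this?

Ebmaj7/D means Eb major seventh with D in the bass. D is the seventh of Eb major seventh (Eb–G–Bb–D), so this is third inversion.

third inversion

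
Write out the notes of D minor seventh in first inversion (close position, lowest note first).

F, A, C, D

Spelling D minor seventh: D–F–A–C. In first inversion the third is bass, giving F, A, C, D from the bottom.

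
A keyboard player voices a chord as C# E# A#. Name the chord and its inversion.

A# minor, first inversion

Reducing to letter names: C#, E#, A#. These stack in thirds as A#–C#–E# — an A# minor triad.
With the third (C#) in the bass, the chord is in first inversion (figured bass 6).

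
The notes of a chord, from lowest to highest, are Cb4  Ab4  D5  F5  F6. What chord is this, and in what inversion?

D diminished seventh, third inversion

Reducing to letter names: Cb, Ab, D, F. These stack in thirds as D–F–Ab–Cb — a D diminished seventh chord.
With the seventh (Cb) in the bass, the chord is in third inversion (figured bass 4/2).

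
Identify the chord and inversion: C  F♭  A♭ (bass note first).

Fb augmented, second inversion

The distinct note names are C, Fb, Ab. Stacked in thirds they read Fb–Ab–C, which is an augmented triad on Fb.
The lowest note is C, the fifth of the chord, so this is second inversion (figured bass 6/4).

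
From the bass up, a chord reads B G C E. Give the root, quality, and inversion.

The pitch classes B, G, C, E arrange in thirds as C–E–G–B: a C major seventh chord.
The lowest note is B, the seventh of the chord, so this is third inversion (figured bass 4/2).

C major seventh, third inversion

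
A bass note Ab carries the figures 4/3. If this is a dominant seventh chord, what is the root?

Db

The figures 4/3 mean the fifth of the chord is in the bass. If Ab is the fifth of a dominant seventh chord, the root is Db (chord tones Db–F–Ab–Cb).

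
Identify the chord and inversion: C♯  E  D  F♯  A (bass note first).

The pitch classes C#, E, D, F#, A arrange in thirds as D–F#–A–C#–E: a D major ninth chord.
The lowest note is C#, the seventh of the chord, so this is third inversion.

D major ninth, third inversion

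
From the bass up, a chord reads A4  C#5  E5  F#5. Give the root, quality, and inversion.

F# minor seventh, first inversion

The distinct note names are A, C#, E, F#. Stacked in thirds they read F#–A–C#–E, which is a minor seventh chord on F#.
A is the third of F# minor seventh; third in the bass means first inversion (figured bass 6/5).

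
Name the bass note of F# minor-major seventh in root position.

F#

In root position the root is lowest. For F# minor-major seventh (F#–A–C#–E#) that is F#.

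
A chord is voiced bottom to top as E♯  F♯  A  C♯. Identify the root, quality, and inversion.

The distinct note names are E#, F#, A, C#. Stacked in thirds they read F#–A–C#–E#, which is a minor-major seventh chord on F#.
E# is the seventh of F# minor-major seventh; seventh in the bass means third inversion (figured bass 4/2).

F# minor-major seventh, third inversion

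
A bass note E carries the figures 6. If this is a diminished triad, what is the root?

The figures 6 mean the third of the chord is in the bass. If E is the third of a diminished triad, the root is C# (chord tones C#–E–G).

C#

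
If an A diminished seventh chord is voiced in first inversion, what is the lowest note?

C

The third of A diminished seventh (A–C–Eb–Gb) is C; that is the bass in first inversion.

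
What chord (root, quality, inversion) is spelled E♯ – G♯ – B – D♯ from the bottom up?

The distinct note names are E#, G#, B, D#. Stacked in thirds they read E#–G#–B–D#, which is a half-diminished seventh chord on E#.
With the root (E#) in the bass, the chord is in root position (figured bass 7).

E# half-diminished seventh, root position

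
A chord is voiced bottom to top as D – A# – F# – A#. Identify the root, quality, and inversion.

Reducing to letter names: D, A#, F#. These stack in thirds as D–F#–A# — a D augmented triad.
D is the root of D augmented; root in the bass means root position (figured bass 5/3).

D augmented, root position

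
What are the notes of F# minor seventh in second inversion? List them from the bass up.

F# minor seventh is F#–A–C#–E. Second inversion puts the fifth (C#) in the bass, with the remaining tones above: C#, E, F#, A.

C#, E, F#, A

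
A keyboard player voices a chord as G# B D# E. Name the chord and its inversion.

The pitch classes G#, B, D#, E arrange in thirds as E–G#–B–D#: an E major seventh chord.
G# is the third of E major seventh; third in the bass means first inversion (figured bass 6/5).

E major seventh, first inversion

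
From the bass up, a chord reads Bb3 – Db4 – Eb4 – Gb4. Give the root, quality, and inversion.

Reducing to letter names: Bb, Db, Eb, Gb. These stack in thirds as Eb–Gb–Bb–Db — an Eb minor seventh chord.
With the fifth (Bb) in the bass, the chord is in second inversion (figured bass 4/3).

Eb minor seventh, second inversion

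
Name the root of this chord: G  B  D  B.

G

Reordering G, B, D into stacked thirds gives G–B–D; the bottom of that stack, G, is the root.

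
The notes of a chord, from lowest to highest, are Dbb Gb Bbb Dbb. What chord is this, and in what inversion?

Gb diminished, second inversion

The distinct note names are Dbb, Gb, Bbb. Stacked in thirds they read Gb–Bbb–Dbb, which is a diminished triad on Gb.
With the fifth (Dbb) in the bass, the chord is in second inversion (figured bass 6/4).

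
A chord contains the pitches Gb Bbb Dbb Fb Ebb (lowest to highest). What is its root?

Ebb

Gb, Bbb, Dbb, Fb, Ebb are the tones of an Ebb dominant ninth chord (Ebb–Gb–Bbb–Dbb–Fb), making Ebb the root.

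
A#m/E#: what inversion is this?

A#m/E# means A# minor with E# in the bass. E# is the fifth of A# minor (A#–C#–E#), so this is second inversion.

second inversion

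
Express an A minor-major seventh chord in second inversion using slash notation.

Second inversion of A minor-major seventh has the fifth (E) in the bass. As a slash chord: Am(maj7)/E.

Am(maj7)/E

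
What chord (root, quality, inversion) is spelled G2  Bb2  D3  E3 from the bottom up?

E half-diminished seventh, first inversion

The pitch classes G, Bb, D, E arrange in thirds as E–G–Bb–D: an E half-diminished seventh chord.
G is the third of E half-diminished seventh; third in the bass means first inversion (figured bass 6/5).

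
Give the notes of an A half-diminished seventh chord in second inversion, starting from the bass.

Spelling A half-diminished seventh: A–C–Eb–G. In second inversion the fifth is bass, giving Eb, G, A, C from the bottom.

Eb, G, A, C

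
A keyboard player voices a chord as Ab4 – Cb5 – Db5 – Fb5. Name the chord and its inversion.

Db minor seventh, second inversion

The pitch classes Ab, Cb, Db, Fb arrange in thirds as Db–Fb–Ab–Cb: a Db minor seventh chord.
With the fifth (Ab) in the bass, the chord is in second inversion (figured bass 4/3).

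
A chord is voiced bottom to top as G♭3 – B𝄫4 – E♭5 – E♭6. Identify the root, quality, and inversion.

The pitch classes Gb, Bbb, Eb arrange in thirds as Eb–Gb–Bbb: an Eb diminished triad.
With the third (Gb) in the bass, the chord is in first inversion (figured bass 6).

Eb diminished, first inversion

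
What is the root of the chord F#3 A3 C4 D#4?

F#, A, C, D# are the tones of a D# diminished seventh chord (D#–F#–A–C), making D# the root.

D#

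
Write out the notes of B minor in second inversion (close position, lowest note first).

F#, B, D

B minor is B–D–F#. Second inversion puts the fifth (F#) in the bass, with the remaining tones above: F#, B, D.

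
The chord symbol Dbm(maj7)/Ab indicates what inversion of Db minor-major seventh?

Dbm(maj7)/Ab means Db minor-major seventh with Ab in the bass. Ab is the fifth of Db minor-major seventh (Db–Fb–Ab–C), so this is second inversion.

second inversion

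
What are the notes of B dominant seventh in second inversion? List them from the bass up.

Spelling B dominant seventh: B–D#–F#–A. In second inversion the fifth is bass, giving F#, A, B, D# from the bottom.

F#, A, B, D#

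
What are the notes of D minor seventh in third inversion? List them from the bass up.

C, D, F, A

D minor seventh is D–F–A–C. Third inversion puts the seventh (C) in the bass, with the remaining tones above: C, D, F, A.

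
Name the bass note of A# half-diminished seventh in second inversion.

E

In second inversion the fifth is lowest. For A# half-diminished seventh (A#–C#–E–G#) that is E.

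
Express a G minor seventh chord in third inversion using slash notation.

Gm7/F

Third inversion of G minor seventh has the seventh (F) in the bass. As a slash chord: Gm7/F.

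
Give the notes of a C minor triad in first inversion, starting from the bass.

Eb, G, C

The chord tones are C–Eb–G. With the third (Eb) lowest for first inversion: Eb, G, C.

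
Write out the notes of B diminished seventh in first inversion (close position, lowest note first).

Spelling B diminished seventh: B–D–F–Ab. In first inversion the third is bass, giving D, F, Ab, B from the bottom.

D, F, Ab, B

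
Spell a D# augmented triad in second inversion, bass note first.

Spelling D# augmented: D#–F##–A##. In second inversion the fifth is bass, giving A##, D#, F## from the bottom.

A##, D#, F##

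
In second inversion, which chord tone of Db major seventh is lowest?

In second inversion the fifth is lowest. For Db major seventh (Db–F–Ab–C) that is Ab.

Ab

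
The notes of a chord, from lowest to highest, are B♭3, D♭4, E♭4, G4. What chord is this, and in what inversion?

The pitch classes Bb, Db, Eb, G arrange in thirds as Eb–G–Bb–Db: an Eb dominant seventh chord.
The lowest note is Bb, the fifth of the chord, so this is second inversion (figured bass 4/3).

Eb dominant seventh, second inversion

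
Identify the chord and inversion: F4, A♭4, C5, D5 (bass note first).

D half-diminished seventh, first inversion

The distinct note names are F, Ab, C, D. Stacked in thirds they read D–F–Ab–C, which is a half-diminished seventh chord on D.
F is the third of D half-diminished seventh; third in the bass means first inversion (figured bass 6/5).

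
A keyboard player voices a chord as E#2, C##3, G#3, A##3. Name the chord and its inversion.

The pitch classes E#, C##, G#, A## arrange in thirds as A##–C##–E#–G#: an A## diminished seventh chord.
The lowest note is E#, the fifth of the chord, so this is second inversion (figured bass 4/3).

A## diminished seventh, second inversion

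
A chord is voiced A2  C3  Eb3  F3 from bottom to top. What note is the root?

F

Reordering A, C, Eb, F into stacked thirds gives F–A–C–Eb; the bottom of that stack, F, is the root.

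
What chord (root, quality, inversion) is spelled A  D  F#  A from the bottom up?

The pitch classes A, D, F# arrange in thirds as D–F#–A: a D major triad.
A is the fifth of D major; fifth in the bass means second inversion (figured bass 6/4).

D major, second inversion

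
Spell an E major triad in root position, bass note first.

E, G#, B

Spelling E major: E–G#–B. In root position the root is bass, giving E, G#, B from the bottom.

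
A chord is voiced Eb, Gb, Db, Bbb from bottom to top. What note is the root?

The distinct letter names are Eb, Gb, Db, Bbb. Arranged as a stack of thirds they read Eb–Gb–Bbb–Db, so Eb is the root (an Eb half-diminished seventh chord).

Eb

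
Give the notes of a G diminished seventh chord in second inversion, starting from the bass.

G diminished seventh is G–Bb–Db–Fb. Second inversion puts the fifth (Db) in the bass, with the remaining tones above: Db, Fb, G, Bb.

Db, Fb, G, Bb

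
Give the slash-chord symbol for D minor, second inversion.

Second inversion of D minor has the fifth (A) in the bass. As a slash chord: Dm/A.

Dm/A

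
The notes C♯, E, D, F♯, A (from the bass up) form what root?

D

Reordering C#, E, D, F#, A into stacked thirds gives D–F#–A–C#–E; the bottom of that stack, D, is the root.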